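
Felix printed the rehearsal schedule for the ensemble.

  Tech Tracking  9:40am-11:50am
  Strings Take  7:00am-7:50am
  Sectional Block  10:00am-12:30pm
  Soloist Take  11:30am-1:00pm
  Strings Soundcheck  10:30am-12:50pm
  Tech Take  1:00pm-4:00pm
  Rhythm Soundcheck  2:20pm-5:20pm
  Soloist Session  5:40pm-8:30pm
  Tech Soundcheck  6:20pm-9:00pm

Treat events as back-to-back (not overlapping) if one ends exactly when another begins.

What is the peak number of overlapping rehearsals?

Sweep the timeline, counting +1 at each start and −1 at each end (ends before starts at a tie):
7:00am start Strings Take → 1
7:50am end Strings Take → 0
9:40am start Tech Tracking → 1
10:00am start Sectional Block → 2
10:30am start Strings Soundcheck → 3
11:30am start Soloist Take → 4
11:50am end Tech Tracking → 3
12:30pm end Sectional Block → 2
12:50pm end Strings Soundcheck → 1
1:00pm end Soloist Take → 0
1:00pm start Tech Take → 1
2:20pm start Rhythm Soundcheck → 2
4:00pm end Tech Take → 1
5:20pm end Rhythm Soundcheck → 0
5:40pm start Soloist Session → 1
6:20pm start Tech Soundcheck → 2
8:30pm end Soloist Session → 1
9:00pm end Tech Soundcheck → 0
Peak is 4, at 11:30am (Sectional Block, Soloist Take, Strings Soundcheck, Tech Tracking).

4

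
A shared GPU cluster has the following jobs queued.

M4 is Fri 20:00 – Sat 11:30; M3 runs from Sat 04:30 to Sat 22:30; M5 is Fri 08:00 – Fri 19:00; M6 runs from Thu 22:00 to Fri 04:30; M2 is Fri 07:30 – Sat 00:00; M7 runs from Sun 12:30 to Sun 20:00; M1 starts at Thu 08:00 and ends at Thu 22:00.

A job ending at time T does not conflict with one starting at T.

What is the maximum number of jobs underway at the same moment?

Sort all start/end points and keep a running count:
Thu 08:00 start M1 → 1
Thu 22:00 end M1 → 0
Thu 22:00 start M6 → 1
Fri 04:30 end M6 → 0
Fri 07:30 start M2 → 1
Fri 08:00 start M5 → 2
Fri 19:00 end M5 → 1
Fri 20:00 start M4 → 2
Sat 00:00 end M2 → 1
Sat 04:30 start M3 → 2
Sat 11:30 end M4 → 1
Sat 22:30 end M3 → 0
Sun 12:30 start M7 → 1
Sun 20:00 end M7 → 0
Peak is 2, at Fri 08:00 (M2, M5).

2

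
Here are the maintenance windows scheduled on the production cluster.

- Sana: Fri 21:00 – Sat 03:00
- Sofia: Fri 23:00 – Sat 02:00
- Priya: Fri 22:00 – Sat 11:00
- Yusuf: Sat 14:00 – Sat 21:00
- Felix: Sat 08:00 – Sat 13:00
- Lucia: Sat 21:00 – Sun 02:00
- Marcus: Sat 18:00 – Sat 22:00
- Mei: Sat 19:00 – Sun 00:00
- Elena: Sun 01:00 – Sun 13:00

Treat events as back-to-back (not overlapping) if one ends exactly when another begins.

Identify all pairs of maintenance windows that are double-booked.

Sorted by start: Sana, Priya, Sofia, Felix, Yusuf, Marcus, Mei, Lucia, Elena.
Priya starts before Sana ends → Sana and Priya overlap.
Sofia starts before Sana ends → Sana and Sofia overlap.
Felix starts after Sana ends — done with Sana.
Sofia starts before Priya ends → Priya and Sofia overlap.
Felix starts before Priya ends → Priya and Felix overlap.
Yusuf starts after Priya ends — done with Priya.
Felix starts after Sofia ends — done with Sofia.
Yusuf starts after Felix ends — done with Felix.
Marcus starts before Yusuf ends → Yusuf and Marcus overlap.
Mei starts before Yusuf ends → Yusuf and Mei overlap.
Lucia starts exactly when Yusuf ends (back-to-back, no overlap) — done with Yusuf.
Mei starts before Marcus ends → Marcus and Mei overlap.
Lucia starts before Marcus ends → Marcus and Lucia overlap.
Elena starts after Marcus ends.
Lucia starts before Mei ends → Mei and Lucia overlap.
Elena starts after Mei ends.
Elena starts before Lucia ends → Lucia and Elena overlap.

Elena & Lucia, Felix & Priya, Lucia & Marcus, Lucia & Mei, Marcus & Mei, Marcus & Yusuf, Mei & Yusuf, Priya & Sana, Priya & Sofia, Sana & Sofia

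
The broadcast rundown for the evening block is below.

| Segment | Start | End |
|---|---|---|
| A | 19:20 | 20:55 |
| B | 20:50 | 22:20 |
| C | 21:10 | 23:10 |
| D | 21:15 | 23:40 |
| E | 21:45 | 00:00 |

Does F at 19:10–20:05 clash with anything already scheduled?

Yes — it overlaps A

A: starts 19:20 before F ends 20:05, and ends 20:55 after F starts 19:10 → overlap.
B: starts 20:50 at or after F ends 20:05 → clear.
C: starts 21:10 at or after F ends 20:05 → clear.
D: starts 21:15 at or after F ends 20:05 → clear.
E: starts 21:45 at or after F ends 20:05 → clear.
F overlaps A.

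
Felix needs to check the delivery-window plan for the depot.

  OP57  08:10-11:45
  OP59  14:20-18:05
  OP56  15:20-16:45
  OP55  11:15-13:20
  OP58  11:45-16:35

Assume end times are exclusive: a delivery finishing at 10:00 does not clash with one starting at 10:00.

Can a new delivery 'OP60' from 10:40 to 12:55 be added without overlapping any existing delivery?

OP57: starts 08:10 before OP60 ends 12:55, and ends 11:45 after OP60 starts 10:40 → overlap.
OP55: starts 11:15 before OP60 ends 12:55, and ends 13:20 after OP60 starts 10:40 → overlap.
OP58: starts 11:45 before OP60 ends 12:55, and ends 16:35 after OP60 starts 10:40 → overlap.
OP59: starts 14:20 at or after OP60 ends 12:55 → clear.
OP56: starts 15:20 at or after OP60 ends 12:55 → clear.
OP60 overlaps OP55, OP57, OP58.

No — it overlaps OP55, OP57, OP58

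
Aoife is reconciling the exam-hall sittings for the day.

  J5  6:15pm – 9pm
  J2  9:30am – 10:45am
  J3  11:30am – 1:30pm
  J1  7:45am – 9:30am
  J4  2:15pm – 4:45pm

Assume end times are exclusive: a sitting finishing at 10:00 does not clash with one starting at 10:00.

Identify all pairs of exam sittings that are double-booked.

Two intervals overlap when each starts before the other ends.
Sorted by start: J1, J2, J3, J4, J5.
J2 starts exactly when J1 ends (back-to-back, no overlap) — done with J1.
J3 starts after J2 ends — done with J2.
J4 starts after J3 ends — done with J3.
J5 starts after J4 ends.

no conflicts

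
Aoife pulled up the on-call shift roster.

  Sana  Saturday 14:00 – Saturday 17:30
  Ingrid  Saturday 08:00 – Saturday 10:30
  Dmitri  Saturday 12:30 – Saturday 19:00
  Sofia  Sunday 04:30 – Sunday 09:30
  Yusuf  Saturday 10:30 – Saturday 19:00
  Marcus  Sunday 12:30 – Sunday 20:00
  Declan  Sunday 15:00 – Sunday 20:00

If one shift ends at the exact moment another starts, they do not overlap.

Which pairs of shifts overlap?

Declan & Marcus, Dmitri & Sana, Dmitri & Yusuf, Sana & Yusuf

Sorted by start: Ingrid, Yusuf, Dmitri, Sana, Sofia, Marcus, Declan.
Yusuf starts exactly when Ingrid ends (back-to-back, no overlap); Ingrid is clear from here.
Dmitri starts before Yusuf ends → Yusuf and Dmitri overlap.
Sana starts before Yusuf ends → Yusuf and Sana overlap.
Sofia starts after Yusuf ends; Yusuf is clear from here.
Sana starts before Dmitri ends → Dmitri and Sana overlap.
Sofia starts after Dmitri ends; Dmitri is clear from here.
Sofia starts after Sana ends; Sana is clear from here.
Marcus starts after Sofia ends; Sofia is clear from here.
Declan starts before Marcus ends → Marcus and Declan overlap.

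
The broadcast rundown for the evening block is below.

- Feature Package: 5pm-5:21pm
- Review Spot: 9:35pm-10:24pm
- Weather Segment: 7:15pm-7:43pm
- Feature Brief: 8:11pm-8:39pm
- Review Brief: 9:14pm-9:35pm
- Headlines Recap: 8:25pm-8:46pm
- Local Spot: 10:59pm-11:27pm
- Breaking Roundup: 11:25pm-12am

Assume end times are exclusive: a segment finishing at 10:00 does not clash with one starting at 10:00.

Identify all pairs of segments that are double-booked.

Breaking Roundup & Local Spot, Feature Brief & Headlines Recap

Sorted by start: Feature Package, Weather Segment, Feature Brief, Headlines Recap, Review Brief, Review Spot, Local Spot, Breaking Roundup.
Weather Segment starts after Feature Package ends — done with Feature Package.
Feature Brief starts after Weather Segment ends — done with Weather Segment.
Headlines Recap starts before Feature Brief ends → Feature Brief and Headlines Recap overlap.
Review Brief starts after Feature Brief ends — done with Feature Brief.
Review Brief starts after Headlines Recap ends — done with Headlines Recap.
Review Spot starts exactly when Review Brief ends (back-to-back, no overlap) — done with Review Brief.
Local Spot starts after Review Spot ends — done with Review Spot.
Breaking Roundup starts before Local Spot ends → Local Spot and Breaking Roundup overlap.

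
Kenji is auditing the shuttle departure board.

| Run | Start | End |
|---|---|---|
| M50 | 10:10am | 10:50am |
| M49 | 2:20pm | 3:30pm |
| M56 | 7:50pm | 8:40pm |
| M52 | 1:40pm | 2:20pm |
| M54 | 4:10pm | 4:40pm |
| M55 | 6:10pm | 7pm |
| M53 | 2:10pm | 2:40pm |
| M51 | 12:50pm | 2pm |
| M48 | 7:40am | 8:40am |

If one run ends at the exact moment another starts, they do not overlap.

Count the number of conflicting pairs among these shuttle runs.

Sorted by start: M48, M50, M51, M52, M53, M49, M54, M55, M56.
M50 starts after M48 ends; M48 is clear from here.
M51 starts after M50 ends; M50 is clear from here.
M52 starts before M51 ends → M51 and M52 overlap.
M53 starts after M51 ends; M51 is clear from here.
M53 starts before M52 ends → M52 and M53 overlap.
M49 starts exactly when M52 ends (back-to-back, no overlap); M52 is clear from here.
M49 starts before M53 ends → M53 and M49 overlap.
M54 starts after M53 ends; M53 is clear from here.
M54 starts after M49 ends; M49 is clear from here.
M55 starts after M54 ends; M54 is clear from here.
M56 starts after M55 ends.
Overlapping pairs: M49 & M53, M51 & M52, M52 & M53 — 3 in total.

3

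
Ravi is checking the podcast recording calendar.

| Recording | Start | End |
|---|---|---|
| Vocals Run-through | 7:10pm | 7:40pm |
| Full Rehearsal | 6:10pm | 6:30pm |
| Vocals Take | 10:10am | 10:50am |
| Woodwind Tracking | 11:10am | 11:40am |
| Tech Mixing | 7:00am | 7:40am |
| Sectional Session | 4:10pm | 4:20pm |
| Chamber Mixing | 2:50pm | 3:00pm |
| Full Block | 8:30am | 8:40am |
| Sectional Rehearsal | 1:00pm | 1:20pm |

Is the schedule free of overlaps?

Sorted by start: Tech Mixing, Full Block, Vocals Take, Woodwind Tracking, Sectional Rehearsal, Chamber Mixing, Sectional Session, Full Rehearsal, Vocals Run-through.
Full Block starts after Tech Mixing ends, so nothing later overlaps Tech Mixing either.
Vocals Take starts after Full Block ends, so nothing later overlaps Full Block either.
Woodwind Tracking starts after Vocals Take ends, so nothing later overlaps Vocals Take either.
Sectional Rehearsal starts after Woodwind Tracking ends, so nothing later overlaps Woodwind Tracking either.
Chamber Mixing starts after Sectional Rehearsal ends, so nothing later overlaps Sectional Rehearsal either.
Sectional Session starts after Chamber Mixing ends, so nothing later overlaps Chamber Mixing either.
Full Rehearsal starts after Sectional Session ends, so nothing later overlaps Sectional Session either.
Vocals Run-through starts after Full Rehearsal ends.
Every pair is clear; the schedule has no overlaps.

Yes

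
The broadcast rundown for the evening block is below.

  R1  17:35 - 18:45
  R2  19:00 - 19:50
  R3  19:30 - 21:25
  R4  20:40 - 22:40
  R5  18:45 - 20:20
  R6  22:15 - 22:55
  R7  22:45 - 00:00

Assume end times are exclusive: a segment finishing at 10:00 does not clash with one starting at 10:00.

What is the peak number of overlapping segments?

3

Sort all start/end points and keep a running count:
17:35 start R1 → 1
18:45 end R1 → 0
18:45 start R5 → 1
19:00 start R2 → 2
19:30 start R3 → 3
19:50 end R2 → 2
20:20 end R5 → 1
20:40 start R4 → 2
21:25 end R3 → 1
22:15 start R6 → 2
22:40 end R4 → 1
22:45 start R7 → 2
22:55 end R6 → 1
00:00 end R7 → 0
Peak is 3, at 19:30 (R2, R3, R5).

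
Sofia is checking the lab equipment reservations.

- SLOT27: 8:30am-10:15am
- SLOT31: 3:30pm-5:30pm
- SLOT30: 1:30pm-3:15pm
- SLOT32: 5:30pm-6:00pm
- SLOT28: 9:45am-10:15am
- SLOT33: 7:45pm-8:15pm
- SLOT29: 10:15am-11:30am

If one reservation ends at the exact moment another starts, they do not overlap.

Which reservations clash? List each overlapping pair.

SLOT27 & SLOT28

Two intervals overlap when each starts before the other ends.
Sorted by start: SLOT27, SLOT28, SLOT29, SLOT30, SLOT31, SLOT32, SLOT33.
SLOT28 starts before SLOT27 ends → SLOT27 and SLOT28 overlap.
SLOT29 starts exactly when SLOT27 ends (back-to-back, no overlap) — done with SLOT27.
SLOT29 starts exactly when SLOT28 ends (back-to-back, no overlap) — done with SLOT28.
SLOT30 starts after SLOT29 ends — done with SLOT29.
SLOT31 starts after SLOT30 ends — done with SLOT30.
SLOT32 starts exactly when SLOT31 ends (back-to-back, no overlap) — done with SLOT31.
SLOT33 starts after SLOT32 ends.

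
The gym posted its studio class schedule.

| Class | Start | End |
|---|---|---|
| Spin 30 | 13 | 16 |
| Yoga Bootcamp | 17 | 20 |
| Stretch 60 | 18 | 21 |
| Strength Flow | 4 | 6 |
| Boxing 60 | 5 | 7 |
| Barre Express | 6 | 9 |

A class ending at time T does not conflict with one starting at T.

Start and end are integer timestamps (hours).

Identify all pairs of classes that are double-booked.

Check each pair: they overlap iff neither finishes before the other starts.
Sorted by start: Strength Flow, Boxing 60, Barre Express, Spin 30, Yoga Bootcamp, Stretch 60.
Boxing 60 starts before Strength Flow ends → Strength Flow and Boxing 60 overlap.
Barre Express starts exactly when Strength Flow ends (back-to-back, no overlap) — done with Strength Flow.
Barre Express starts before Boxing 60 ends → Boxing 60 and Barre Express overlap.
Spin 30 starts after Boxing 60 ends — done with Boxing 60.
Spin 30 starts after Barre Express ends — done with Barre Express.
Yoga Bootcamp starts after Spin 30 ends — done with Spin 30.
Stretch 60 starts before Yoga Bootcamp ends → Yoga Bootcamp and Stretch 60 overlap.

Barre Express & Boxing 60, Boxing 60 & Strength Flow, Stretch 60 & Yoga Bootcamp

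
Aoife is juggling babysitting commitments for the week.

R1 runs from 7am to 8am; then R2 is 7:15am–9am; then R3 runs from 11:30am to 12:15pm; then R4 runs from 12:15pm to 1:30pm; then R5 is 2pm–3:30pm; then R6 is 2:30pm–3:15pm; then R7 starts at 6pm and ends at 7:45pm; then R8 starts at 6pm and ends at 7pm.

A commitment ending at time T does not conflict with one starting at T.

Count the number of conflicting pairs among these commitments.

3

Check each pair: they overlap iff neither finishes before the other starts.
Sorted by start: R1, R2, R3, R4, R5, R6, R7, R8.
R2 starts before R1 ends → R1 and R2 overlap.
R3 starts after R1 ends; R1 is clear from here.
R3 starts after R2 ends; R2 is clear from here.
R4 starts exactly when R3 ends (back-to-back, no overlap); R3 is clear from here.
R5 starts after R4 ends; R4 is clear from here.
R6 starts before R5 ends → R5 and R6 overlap.
R7 starts after R5 ends; R5 is clear from here.
R7 starts after R6 ends; R6 is clear from here.
R8 starts before R7 ends → R7 and R8 overlap.
Overlapping pairs: R1 & R2, R5 & R6, R7 & R8 — 3 in total.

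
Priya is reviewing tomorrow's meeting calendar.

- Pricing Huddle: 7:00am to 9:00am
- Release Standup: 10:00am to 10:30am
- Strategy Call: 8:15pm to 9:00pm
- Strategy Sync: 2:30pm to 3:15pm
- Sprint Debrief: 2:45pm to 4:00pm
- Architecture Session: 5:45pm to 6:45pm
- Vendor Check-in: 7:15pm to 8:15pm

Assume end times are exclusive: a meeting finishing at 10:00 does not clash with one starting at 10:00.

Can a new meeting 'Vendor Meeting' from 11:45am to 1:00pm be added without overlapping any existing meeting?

Pricing Huddle: ends 9:00am at or before Vendor Meeting starts 11:45am → clear.
Release Standup: ends 10:30am at or before Vendor Meeting starts 11:45am → clear.
Strategy Sync: starts 2:30pm at or after Vendor Meeting ends 1:00pm → clear.
Sprint Debrief: starts 2:45pm at or after Vendor Meeting ends 1:00pm → clear.
Architecture Session: starts 5:45pm at or after Vendor Meeting ends 1:00pm → clear.
Vendor Check-in: starts 7:15pm at or after Vendor Meeting ends 1:00pm → clear.
Strategy Call: starts 8:15pm at or after Vendor Meeting ends 1:00pm → clear.

Yes — the slot is free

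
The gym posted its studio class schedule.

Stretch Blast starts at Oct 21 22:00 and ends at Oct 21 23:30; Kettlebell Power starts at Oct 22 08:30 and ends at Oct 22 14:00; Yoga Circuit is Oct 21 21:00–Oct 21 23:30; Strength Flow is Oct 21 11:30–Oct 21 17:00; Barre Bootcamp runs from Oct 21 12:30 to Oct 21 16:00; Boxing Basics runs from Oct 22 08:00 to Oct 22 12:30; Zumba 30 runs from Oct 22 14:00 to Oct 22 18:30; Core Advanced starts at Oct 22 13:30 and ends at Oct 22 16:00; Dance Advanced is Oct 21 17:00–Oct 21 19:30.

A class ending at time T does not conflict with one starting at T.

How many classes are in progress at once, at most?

Sort all start/end points and keep a running count:
Oct 21 11:30 start Strength Flow → 1
Oct 21 12:30 start Barre Bootcamp → 2
Oct 21 16:00 end Barre Bootcamp → 1
Oct 21 17:00 end Strength Flow → 0
Oct 21 17:00 start Dance Advanced → 1
Oct 21 19:30 end Dance Advanced → 0
Oct 21 21:00 start Yoga Circuit → 1
Oct 21 22:00 start Stretch Blast → 2
Oct 21 23:30 end Stretch Blast → 1
Oct 21 23:30 end Yoga Circuit → 0
Oct 22 08:00 start Boxing Basics → 1
Oct 22 08:30 start Kettlebell Power → 2
Oct 22 12:30 end Boxing Basics → 1
Oct 22 13:30 start Core Advanced → 2
Oct 22 14:00 end Kettlebell Power → 1
Oct 22 14:00 start Zumba 30 → 2
Oct 22 16:00 end Core Advanced → 1
Oct 22 18:30 end Zumba 30 → 0
Peak is 2, at Oct 21 12:30 (Barre Bootcamp, Strength Flow).

2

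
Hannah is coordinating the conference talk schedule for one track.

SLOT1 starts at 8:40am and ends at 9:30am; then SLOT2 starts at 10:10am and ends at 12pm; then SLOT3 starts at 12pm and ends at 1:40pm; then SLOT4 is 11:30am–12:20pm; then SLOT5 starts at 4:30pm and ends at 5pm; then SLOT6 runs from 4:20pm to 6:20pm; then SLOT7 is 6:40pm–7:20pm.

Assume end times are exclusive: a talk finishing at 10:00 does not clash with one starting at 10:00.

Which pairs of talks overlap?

SLOT2 & SLOT4, SLOT3 & SLOT4, SLOT5 & SLOT6

Check each pair: they overlap iff neither finishes before the other starts.
Sorted by start: SLOT1, SLOT2, SLOT4, SLOT3, SLOT6, SLOT5, SLOT7.
SLOT2 starts after SLOT1 ends — done with SLOT1.
SLOT4 starts before SLOT2 ends → SLOT2 and SLOT4 overlap.
SLOT3 starts exactly when SLOT2 ends (back-to-back, no overlap) — done with SLOT2.
SLOT3 starts before SLOT4 ends → SLOT4 and SLOT3 overlap.
SLOT6 starts after SLOT4 ends — done with SLOT4.
SLOT6 starts after SLOT3 ends — done with SLOT3.
SLOT5 starts before SLOT6 ends → SLOT6 and SLOT5 overlap.
SLOT7 starts after SLOT6 ends.
SLOT7 starts after SLOT5 ends.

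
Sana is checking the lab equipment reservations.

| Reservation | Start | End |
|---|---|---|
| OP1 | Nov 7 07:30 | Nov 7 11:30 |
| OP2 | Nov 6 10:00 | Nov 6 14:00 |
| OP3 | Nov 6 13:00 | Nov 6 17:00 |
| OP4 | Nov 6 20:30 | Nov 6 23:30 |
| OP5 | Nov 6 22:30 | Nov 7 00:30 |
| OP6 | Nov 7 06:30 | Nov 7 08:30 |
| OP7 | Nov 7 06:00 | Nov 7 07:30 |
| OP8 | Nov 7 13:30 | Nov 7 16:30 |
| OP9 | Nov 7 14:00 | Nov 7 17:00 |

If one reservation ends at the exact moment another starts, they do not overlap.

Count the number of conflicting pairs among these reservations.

5

Check each pair: they overlap iff neither finishes before the other starts.
Sorted by start: OP2, OP3, OP4, OP5, OP7, OP6, OP1, OP8, OP9.
OP3 starts before OP2 ends → OP2 and OP3 overlap.
OP4 starts after OP2 ends, so OP2 has no further overlaps.
OP4 starts after OP3 ends, so OP3 has no further overlaps.
OP5 starts before OP4 ends → OP4 and OP5 overlap.
OP7 starts after OP4 ends, so OP4 has no further overlaps.
OP7 starts after OP5 ends, so OP5 has no further overlaps.
OP6 starts before OP7 ends → OP7 and OP6 overlap.
OP1 starts exactly when OP7 ends (back-to-back, no overlap), so OP7 has no further overlaps.
OP1 starts before OP6 ends → OP6 and OP1 overlap.
OP8 starts after OP6 ends, so OP6 has no further overlaps.
OP8 starts after OP1 ends, so OP1 has no further overlaps.
OP9 starts before OP8 ends → OP8 and OP9 overlap.
Overlapping pairs: OP1 & OP6, OP2 & OP3, OP4 & OP5, OP6 & OP7, OP8 & OP9 — 5 in total.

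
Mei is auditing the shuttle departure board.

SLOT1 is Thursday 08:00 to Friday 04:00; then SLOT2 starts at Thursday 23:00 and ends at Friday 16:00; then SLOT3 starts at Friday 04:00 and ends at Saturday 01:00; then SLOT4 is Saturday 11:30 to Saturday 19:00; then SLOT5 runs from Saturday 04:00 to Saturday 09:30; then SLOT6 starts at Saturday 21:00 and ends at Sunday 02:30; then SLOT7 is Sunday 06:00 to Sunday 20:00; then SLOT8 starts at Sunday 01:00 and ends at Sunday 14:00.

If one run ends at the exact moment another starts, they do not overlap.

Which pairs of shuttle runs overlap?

Sorted by start: SLOT1, SLOT2, SLOT3, SLOT5, SLOT4, SLOT6, SLOT8, SLOT7.
SLOT2 starts before SLOT1 ends → SLOT1 and SLOT2 overlap.
SLOT3 starts exactly when SLOT1 ends (back-to-back, no overlap) — done with SLOT1.
SLOT3 starts before SLOT2 ends → SLOT2 and SLOT3 overlap.
SLOT5 starts after SLOT2 ends — done with SLOT2.
SLOT5 starts after SLOT3 ends — done with SLOT3.
SLOT4 starts after SLOT5 ends — done with SLOT5.
SLOT6 starts after SLOT4 ends — done with SLOT4.
SLOT8 starts before SLOT6 ends → SLOT6 and SLOT8 overlap.
SLOT7 starts after SLOT6 ends.
SLOT7 starts before SLOT8 ends → SLOT8 and SLOT7 overlap.

SLOT1 & SLOT2, SLOT2 & SLOT3, SLOT6 & SLOT8, SLOT7 & SLOT8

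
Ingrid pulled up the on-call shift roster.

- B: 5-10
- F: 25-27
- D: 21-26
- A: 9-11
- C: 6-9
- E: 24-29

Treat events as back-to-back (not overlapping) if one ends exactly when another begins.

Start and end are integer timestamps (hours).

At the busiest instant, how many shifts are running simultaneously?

Sort all start/end points and keep a running count:
5 start B → 1
6 start C → 2
9 end C → 1
9 start A → 2
10 end B → 1
11 end A → 0
21 start D → 1
24 start E → 2
25 start F → 3
26 end D → 2
27 end F → 1
29 end E → 0
Peak is 3, at 25 (D, E, F).

3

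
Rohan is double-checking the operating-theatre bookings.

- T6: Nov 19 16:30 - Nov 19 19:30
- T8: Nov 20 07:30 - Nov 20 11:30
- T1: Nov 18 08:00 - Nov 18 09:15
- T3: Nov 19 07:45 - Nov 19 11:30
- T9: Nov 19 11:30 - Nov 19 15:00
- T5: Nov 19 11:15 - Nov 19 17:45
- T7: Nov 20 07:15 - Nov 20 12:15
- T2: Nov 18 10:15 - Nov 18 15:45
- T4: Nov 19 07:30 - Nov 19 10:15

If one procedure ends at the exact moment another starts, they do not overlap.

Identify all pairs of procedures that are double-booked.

Sorted by start: T1, T2, T4, T3, T5, T9, T6, T7, T8.
T2 starts after T1 ends, so nothing later overlaps T1 either.
T4 starts after T2 ends, so nothing later overlaps T2 either.
T3 starts before T4 ends → T4 and T3 overlap.
T5 starts after T4 ends, so nothing later overlaps T4 either.
T5 starts before T3 ends → T3 and T5 overlap.
T9 starts exactly when T3 ends (back-to-back, no overlap), so nothing later overlaps T3 either.
T9 starts before T5 ends → T5 and T9 overlap.
T6 starts before T5 ends → T5 and T6 overlap.
T7 starts after T5 ends, so nothing later overlaps T5 either.
T6 starts after T9 ends, so nothing later overlaps T9 either.
T7 starts after T6 ends, so nothing later overlaps T6 either.
T8 starts before T7 ends → T7 and T8 overlap.

T3 & T4, T3 & T5, T5 & T6, T5 & T9, T7 & T8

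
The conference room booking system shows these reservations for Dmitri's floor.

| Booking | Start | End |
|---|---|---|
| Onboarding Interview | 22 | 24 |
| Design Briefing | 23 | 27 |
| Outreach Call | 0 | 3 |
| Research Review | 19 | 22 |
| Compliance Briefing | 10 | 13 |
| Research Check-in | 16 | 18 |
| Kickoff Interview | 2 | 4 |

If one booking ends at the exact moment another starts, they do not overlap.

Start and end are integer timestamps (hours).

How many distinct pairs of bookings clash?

2

Check each pair: they overlap iff neither finishes before the other starts.
Sorted by start: Outreach Call, Kickoff Interview, Compliance Briefing, Research Check-in, Research Review, Onboarding Interview, Design Briefing.
Kickoff Interview starts before Outreach Call ends → Outreach Call and Kickoff Interview overlap.
Compliance Briefing starts after Outreach Call ends, so Outreach Call has no further overlaps.
Compliance Briefing starts after Kickoff Interview ends, so Kickoff Interview has no further overlaps.
Research Check-in starts after Compliance Briefing ends, so Compliance Briefing has no further overlaps.
Research Review starts after Research Check-in ends, so Research Check-in has no further overlaps.
Onboarding Interview starts exactly when Research Review ends (back-to-back, no overlap), so Research Review has no further overlaps.
Design Briefing starts before Onboarding Interview ends → Onboarding Interview and Design Briefing overlap.
Overlapping pairs: Design Briefing & Onboarding Interview, Kickoff Interview & Outreach Call — 2 in total.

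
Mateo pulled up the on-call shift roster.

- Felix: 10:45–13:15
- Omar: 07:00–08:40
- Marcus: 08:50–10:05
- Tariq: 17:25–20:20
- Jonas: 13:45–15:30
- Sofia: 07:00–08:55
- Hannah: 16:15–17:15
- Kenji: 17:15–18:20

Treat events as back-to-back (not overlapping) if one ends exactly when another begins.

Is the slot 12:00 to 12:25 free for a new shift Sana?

Omar: ends 08:40 at or before Sana starts 12:00 → clear.
Sofia: ends 08:55 at or before Sana starts 12:00 → clear.
Marcus: ends 10:05 at or before Sana starts 12:00 → clear.
Felix: starts 10:45 before Sana ends 12:25, and ends 13:15 after Sana starts 12:00 → overlap.
Jonas: starts 13:45 at or after Sana ends 12:25 → clear.
Hannah: starts 16:15 at or after Sana ends 12:25 → clear.
Kenji: starts 17:15 at or after Sana ends 12:25 → clear.
Tariq: starts 17:25 at or after Sana ends 12:25 → clear.
Sana overlaps Felix.

No — it overlaps Felix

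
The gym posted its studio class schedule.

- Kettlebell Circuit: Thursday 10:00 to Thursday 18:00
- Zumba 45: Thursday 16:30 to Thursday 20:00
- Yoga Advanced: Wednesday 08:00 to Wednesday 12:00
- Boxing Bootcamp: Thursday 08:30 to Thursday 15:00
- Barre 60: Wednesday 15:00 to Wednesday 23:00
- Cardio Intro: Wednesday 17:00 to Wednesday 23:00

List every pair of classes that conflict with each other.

Barre 60 & Cardio Intro, Boxing Bootcamp & Kettlebell Circuit, Kettlebell Circuit & Zumba 45

Sorted by start: Yoga Advanced, Barre 60, Cardio Intro, Boxing Bootcamp, Kettlebell Circuit, Zumba 45.
Barre 60 starts after Yoga Advanced ends, so Yoga Advanced has no further overlaps.
Cardio Intro starts before Barre 60 ends → Barre 60 and Cardio Intro overlap.
Boxing Bootcamp starts after Barre 60 ends, so Barre 60 has no further overlaps.
Boxing Bootcamp starts after Cardio Intro ends, so Cardio Intro has no further overlaps.
Kettlebell Circuit starts before Boxing Bootcamp ends → Boxing Bootcamp and Kettlebell Circuit overlap.
Zumba 45 starts after Boxing Bootcamp ends.
Zumba 45 starts before Kettlebell Circuit ends → Kettlebell Circuit and Zumba 45 overlap.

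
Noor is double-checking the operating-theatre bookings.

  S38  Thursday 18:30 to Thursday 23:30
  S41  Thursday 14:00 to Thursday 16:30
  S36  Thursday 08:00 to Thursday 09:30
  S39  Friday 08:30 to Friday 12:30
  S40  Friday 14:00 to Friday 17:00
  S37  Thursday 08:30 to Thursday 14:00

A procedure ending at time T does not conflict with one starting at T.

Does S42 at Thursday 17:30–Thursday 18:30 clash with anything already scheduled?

No — it doesn't clash with anything

S36: ends Thursday 09:30 at or before S42 starts Thursday 17:30 → clear.
S37: ends Thursday 14:00 at or before S42 starts Thursday 17:30 → clear.
S41: ends Thursday 16:30 at or before S42 starts Thursday 17:30 → clear.
S38: starts Thursday 18:30 at or after S42 ends Thursday 18:30 → clear.
S39: starts Friday 08:30 at or after S42 ends Thursday 18:30 → clear.
S40: starts Friday 14:00 at or after S42 ends Thursday 18:30 → clear.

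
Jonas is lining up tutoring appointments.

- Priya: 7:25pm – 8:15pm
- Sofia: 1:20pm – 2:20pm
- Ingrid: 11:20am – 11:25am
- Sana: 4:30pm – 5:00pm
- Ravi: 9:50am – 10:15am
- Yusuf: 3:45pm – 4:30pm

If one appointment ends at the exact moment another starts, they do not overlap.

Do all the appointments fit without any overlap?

Sorted by start: Ravi, Ingrid, Sofia, Yusuf, Sana, Priya.
Ingrid starts after Ravi ends; Ravi is clear from here.
Sofia starts after Ingrid ends; Ingrid is clear from here.
Yusuf starts after Sofia ends; Sofia is clear from here.
Sana starts exactly when Yusuf ends (back-to-back, no overlap); Yusuf is clear from here.
Priya starts after Sana ends.
Every pair is clear; the schedule has no overlaps.

Yes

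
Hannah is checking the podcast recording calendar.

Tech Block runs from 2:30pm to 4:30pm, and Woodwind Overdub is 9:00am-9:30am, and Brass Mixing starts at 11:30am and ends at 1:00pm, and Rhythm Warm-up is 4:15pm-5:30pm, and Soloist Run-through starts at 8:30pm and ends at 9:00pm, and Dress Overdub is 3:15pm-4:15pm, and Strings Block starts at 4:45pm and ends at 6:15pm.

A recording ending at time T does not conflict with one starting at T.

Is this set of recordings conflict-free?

Sorted by start: Woodwind Overdub, Brass Mixing, Tech Block, Dress Overdub, Rhythm Warm-up, Strings Block, Soloist Run-through.
Brass Mixing starts after Woodwind Overdub ends; Woodwind Overdub is clear from here.
Tech Block starts after Brass Mixing ends; Brass Mixing is clear from here.
Dress Overdub starts before Tech Block ends → Tech Block and Dress Overdub overlap.
That's a conflict, so the schedule is not conflict-free.

No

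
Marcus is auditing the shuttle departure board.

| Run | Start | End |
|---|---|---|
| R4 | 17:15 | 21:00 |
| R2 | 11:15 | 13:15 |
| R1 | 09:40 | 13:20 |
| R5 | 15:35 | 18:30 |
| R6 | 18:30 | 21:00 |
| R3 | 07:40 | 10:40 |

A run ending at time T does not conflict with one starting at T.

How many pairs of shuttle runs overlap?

4

Sorted by start: R3, R1, R2, R5, R4, R6.
R1 starts before R3 ends → R3 and R1 overlap.
R2 starts after R3 ends — done with R3.
R2 starts before R1 ends → R1 and R2 overlap.
R5 starts after R1 ends — done with R1.
R5 starts after R2 ends — done with R2.
R4 starts before R5 ends → R5 and R4 overlap.
R6 starts exactly when R5 ends (back-to-back, no overlap).
R6 starts before R4 ends → R4 and R6 overlap.
Overlapping pairs: R1 & R2, R1 & R3, R4 & R5, R4 & R6 — 4 in total.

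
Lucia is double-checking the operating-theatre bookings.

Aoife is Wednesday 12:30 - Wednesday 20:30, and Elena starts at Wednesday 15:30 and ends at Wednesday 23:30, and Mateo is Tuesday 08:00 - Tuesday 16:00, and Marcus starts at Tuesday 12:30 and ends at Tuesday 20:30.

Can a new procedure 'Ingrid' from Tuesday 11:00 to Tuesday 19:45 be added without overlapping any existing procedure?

Mateo: starts Tuesday 08:00 before Ingrid ends Tuesday 19:45, and ends Tuesday 16:00 after Ingrid starts Tuesday 11:00 → overlap.
Marcus: starts Tuesday 12:30 before Ingrid ends Tuesday 19:45, and ends Tuesday 20:30 after Ingrid starts Tuesday 11:00 → overlap.
Aoife: starts Wednesday 12:30 at or after Ingrid ends Tuesday 19:45 → clear.
Elena: starts Wednesday 15:30 at or after Ingrid ends Tuesday 19:45 → clear.
Ingrid overlaps Marcus, Mateo.

No — it overlaps Marcus, Mateo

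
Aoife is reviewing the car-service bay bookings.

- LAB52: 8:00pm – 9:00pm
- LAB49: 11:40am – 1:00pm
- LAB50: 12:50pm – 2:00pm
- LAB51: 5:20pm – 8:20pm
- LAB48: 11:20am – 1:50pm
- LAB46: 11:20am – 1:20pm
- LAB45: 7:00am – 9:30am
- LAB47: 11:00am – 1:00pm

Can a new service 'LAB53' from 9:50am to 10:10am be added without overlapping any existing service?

LAB45: ends 9:30am at or before LAB53 starts 9:50am → clear.
LAB47: starts 11:00am at or after LAB53 ends 10:10am → clear.
LAB46: starts 11:20am at or after LAB53 ends 10:10am → clear.
LAB48: starts 11:20am at or after LAB53 ends 10:10am → clear.
LAB49: starts 11:40am at or after LAB53 ends 10:10am → clear.
LAB50: starts 12:50pm at or after LAB53 ends 10:10am → clear.
LAB51: starts 5:20pm at or after LAB53 ends 10:10am → clear.
LAB52: starts 8:00pm at or after LAB53 ends 10:10am → clear.

Yes — the slot is free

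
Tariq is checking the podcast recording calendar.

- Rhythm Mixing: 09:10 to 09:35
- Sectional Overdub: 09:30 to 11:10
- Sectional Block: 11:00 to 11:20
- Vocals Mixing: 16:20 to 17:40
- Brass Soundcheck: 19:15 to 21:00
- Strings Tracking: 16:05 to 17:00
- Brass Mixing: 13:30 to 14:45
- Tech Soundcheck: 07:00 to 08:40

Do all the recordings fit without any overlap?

Sorted by start: Tech Soundcheck, Rhythm Mixing, Sectional Overdub, Sectional Block, Brass Mixing, Strings Tracking, Vocals Mixing, Brass Soundcheck.
Rhythm Mixing starts after Tech Soundcheck ends — done with Tech Soundcheck.
Sectional Overdub starts before Rhythm Mixing ends → Rhythm Mixing and Sectional Overdub overlap.
That's a conflict, so the schedule is not conflict-free.

No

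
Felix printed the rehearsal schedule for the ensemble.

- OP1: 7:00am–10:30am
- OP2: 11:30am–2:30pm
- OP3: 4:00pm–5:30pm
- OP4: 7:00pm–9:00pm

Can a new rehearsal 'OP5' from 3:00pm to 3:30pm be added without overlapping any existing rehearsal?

OP1: ends 10:30am at or before OP5 starts 3:00pm → clear.
OP2: ends 2:30pm at or before OP5 starts 3:00pm → clear.
OP3: starts 4:00pm at or after OP5 ends 3:30pm → clear.
OP4: starts 7:00pm at or after OP5 ends 3:30pm → clear.

Yes — the slot is free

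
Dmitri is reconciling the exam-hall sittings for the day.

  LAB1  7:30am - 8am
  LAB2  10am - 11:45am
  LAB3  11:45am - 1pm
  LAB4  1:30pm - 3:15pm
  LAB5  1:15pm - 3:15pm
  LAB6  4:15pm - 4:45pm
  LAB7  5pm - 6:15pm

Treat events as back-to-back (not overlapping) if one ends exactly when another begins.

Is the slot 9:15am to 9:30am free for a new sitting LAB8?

Yes — the slot is free

LAB1: ends 8am at or before LAB8 starts 9:15am → clear.
LAB2: starts 10am at or after LAB8 ends 9:30am → clear.
LAB3: starts 11:45am at or after LAB8 ends 9:30am → clear.
LAB5: starts 1:15pm at or after LAB8 ends 9:30am → clear.
LAB4: starts 1:30pm at or after LAB8 ends 9:30am → clear.
LAB6: starts 4:15pm at or after LAB8 ends 9:30am → clear.
LAB7: starts 5pm at or after LAB8 ends 9:30am → clear.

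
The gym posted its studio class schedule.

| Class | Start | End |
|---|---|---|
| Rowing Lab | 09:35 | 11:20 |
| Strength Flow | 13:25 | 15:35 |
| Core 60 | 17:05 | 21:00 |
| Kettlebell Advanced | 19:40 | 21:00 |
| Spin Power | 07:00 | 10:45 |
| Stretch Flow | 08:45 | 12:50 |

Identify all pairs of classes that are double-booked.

Core 60 & Kettlebell Advanced, Rowing Lab & Spin Power, Rowing Lab & Stretch Flow, Spin Power & Stretch Flow

Sorted by start: Spin Power, Stretch Flow, Rowing Lab, Strength Flow, Core 60, Kettlebell Advanced.
Stretch Flow starts before Spin Power ends → Spin Power and Stretch Flow overlap.
Rowing Lab starts before Spin Power ends → Spin Power and Rowing Lab overlap.
Strength Flow starts after Spin Power ends, so Spin Power has no further overlaps.
Rowing Lab starts before Stretch Flow ends → Stretch Flow and Rowing Lab overlap.
Strength Flow starts after Stretch Flow ends, so Stretch Flow has no further overlaps.
Strength Flow starts after Rowing Lab ends, so Rowing Lab has no further overlaps.
Core 60 starts after Strength Flow ends, so Strength Flow has no further overlaps.
Kettlebell Advanced starts before Core 60 ends → Core 60 and Kettlebell Advanced overlap.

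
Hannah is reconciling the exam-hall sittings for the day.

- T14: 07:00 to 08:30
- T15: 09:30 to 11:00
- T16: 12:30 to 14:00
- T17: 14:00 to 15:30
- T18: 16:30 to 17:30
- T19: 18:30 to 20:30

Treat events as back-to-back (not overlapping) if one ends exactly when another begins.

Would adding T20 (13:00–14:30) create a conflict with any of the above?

Yes — it overlaps T16, T17

T14: ends 08:30 at or before T20 starts 13:00 → clear.
T15: ends 11:00 at or before T20 starts 13:00 → clear.
T16: starts 12:30 before T20 ends 14:30, and ends 14:00 after T20 starts 13:00 → overlap.
T17: starts 14:00 before T20 ends 14:30, and ends 15:30 after T20 starts 13:00 → overlap.
T18: starts 16:30 at or after T20 ends 14:30 → clear.
T19: starts 18:30 at or after T20 ends 14:30 → clear.
T20 overlaps T16, T17.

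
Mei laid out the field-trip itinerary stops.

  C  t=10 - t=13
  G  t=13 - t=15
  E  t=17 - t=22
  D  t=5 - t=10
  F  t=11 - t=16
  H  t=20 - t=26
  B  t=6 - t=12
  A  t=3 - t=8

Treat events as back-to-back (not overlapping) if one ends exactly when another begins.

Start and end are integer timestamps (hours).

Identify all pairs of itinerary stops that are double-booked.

A & B, A & D, B & C, B & D, B & F, C & F, E & H, F & G

Sorted by start: A, D, B, C, F, G, E, H.
D starts before A ends → A and D overlap.
B starts before A ends → A and B overlap.
C starts after A ends — done with A.
B starts before D ends → D and B overlap.
C starts exactly when D ends (back-to-back, no overlap) — done with D.
C starts before B ends → B and C overlap.
F starts before B ends → B and F overlap.
G starts after B ends — done with B.
F starts before C ends → C and F overlap.
G starts exactly when C ends (back-to-back, no overlap) — done with C.
G starts before F ends → F and G overlap.
E starts after F ends — done with F.
E starts after G ends — done with G.
H starts before E ends → E and H overlap.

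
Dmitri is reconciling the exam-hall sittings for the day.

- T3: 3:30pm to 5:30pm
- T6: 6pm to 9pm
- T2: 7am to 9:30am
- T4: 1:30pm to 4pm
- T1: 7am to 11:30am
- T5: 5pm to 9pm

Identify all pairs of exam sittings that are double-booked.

Sorted by start: T1, T2, T4, T3, T5, T6.
T2 starts before T1 ends → T1 and T2 overlap.
T4 starts after T1 ends — done with T1.
T4 starts after T2 ends — done with T2.
T3 starts before T4 ends → T4 and T3 overlap.
T5 starts after T4 ends — done with T4.
T5 starts before T3 ends → T3 and T5 overlap.
T6 starts after T3 ends.
T6 starts before T5 ends → T5 and T6 overlap.

T1 & T2, T3 & T4, T3 & T5, T5 & T6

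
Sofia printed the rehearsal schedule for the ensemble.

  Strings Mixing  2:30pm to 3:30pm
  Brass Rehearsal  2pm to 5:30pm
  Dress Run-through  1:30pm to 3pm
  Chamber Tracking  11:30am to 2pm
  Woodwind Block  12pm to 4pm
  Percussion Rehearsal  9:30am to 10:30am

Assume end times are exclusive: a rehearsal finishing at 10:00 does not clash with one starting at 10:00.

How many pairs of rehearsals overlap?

Check each pair: they overlap iff neither finishes before the other starts.
Sorted by start: Percussion Rehearsal, Chamber Tracking, Woodwind Block, Dress Run-through, Brass Rehearsal, Strings Mixing.
Chamber Tracking starts after Percussion Rehearsal ends, so Percussion Rehearsal has no further overlaps.
Woodwind Block starts before Chamber Tracking ends → Chamber Tracking and Woodwind Block overlap.
Dress Run-through starts before Chamber Tracking ends → Chamber Tracking and Dress Run-through overlap.
Brass Rehearsal starts exactly when Chamber Tracking ends (back-to-back, no overlap), so Chamber Tracking has no further overlaps.
Dress Run-through starts before Woodwind Block ends → Woodwind Block and Dress Run-through overlap.
Brass Rehearsal starts before Woodwind Block ends → Woodwind Block and Brass Rehearsal overlap.
Strings Mixing starts before Woodwind Block ends → Woodwind Block and Strings Mixing overlap.
Brass Rehearsal starts before Dress Run-through ends → Dress Run-through and Brass Rehearsal overlap.
Strings Mixing starts before Dress Run-through ends → Dress Run-through and Strings Mixing overlap.
Strings Mixing starts before Brass Rehearsal ends → Brass Rehearsal and Strings Mixing overlap.
Overlapping pairs: Brass Rehearsal & Dress Run-through, Brass Rehearsal & Strings Mixing, Brass Rehearsal & Woodwind Block, Chamber Tracking & Dress Run-through, Chamber Tracking & Woodwind Block, Dress Run-through & Strings Mixing, Dress Run-through & Woodwind Block, Strings Mixing & Woodwind Block — 8 in total.

8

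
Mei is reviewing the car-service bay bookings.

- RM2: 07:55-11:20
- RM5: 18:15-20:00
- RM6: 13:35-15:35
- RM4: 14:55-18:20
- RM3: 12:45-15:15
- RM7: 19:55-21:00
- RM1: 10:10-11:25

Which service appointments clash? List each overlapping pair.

RM1 & RM2, RM3 & RM4, RM3 & RM6, RM4 & RM5, RM4 & RM6, RM5 & RM7

Sorted by start: RM2, RM1, RM3, RM6, RM4, RM5, RM7.
RM1 starts before RM2 ends → RM2 and RM1 overlap.
RM3 starts after RM2 ends; RM2 is clear from here.
RM3 starts after RM1 ends; RM1 is clear from here.
RM6 starts before RM3 ends → RM3 and RM6 overlap.
RM4 starts before RM3 ends → RM3 and RM4 overlap.
RM5 starts after RM3 ends; RM3 is clear from here.
RM4 starts before RM6 ends → RM6 and RM4 overlap.
RM5 starts after RM6 ends; RM6 is clear from here.
RM5 starts before RM4 ends → RM4 and RM5 overlap.
RM7 starts after RM4 ends.
RM7 starts before RM5 ends → RM5 and RM7 overlap.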